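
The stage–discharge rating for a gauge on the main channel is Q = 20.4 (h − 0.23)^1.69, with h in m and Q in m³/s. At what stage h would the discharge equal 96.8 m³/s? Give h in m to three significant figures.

h − h₀ = (Q/C)^(1/b) = (96.8/20.4)^(1/1.69) = 2.513 m
h = 0.23 + 2.513 = 2.743 m

2.74 m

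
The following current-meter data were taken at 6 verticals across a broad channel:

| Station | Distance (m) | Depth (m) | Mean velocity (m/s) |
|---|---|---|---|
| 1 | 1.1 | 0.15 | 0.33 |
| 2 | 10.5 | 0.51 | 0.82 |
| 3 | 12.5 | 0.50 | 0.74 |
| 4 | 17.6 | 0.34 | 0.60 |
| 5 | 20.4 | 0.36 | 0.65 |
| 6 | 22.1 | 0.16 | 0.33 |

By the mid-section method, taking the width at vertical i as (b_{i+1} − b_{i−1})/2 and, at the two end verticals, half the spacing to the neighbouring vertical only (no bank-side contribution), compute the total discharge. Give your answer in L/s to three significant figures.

5310 L/s

w_1 = (10.5 − 1.1)/2 = 4.7 m; q_1 = 0.33 × 0.15 × 4.7 = 0.2327 m³/s
w_2 = (12.5 − 1.1)/2 = 5.7 m; q_2 = 0.82 × 0.51 × 5.7 = 2.384 m³/s
w_3 = (17.6 − 10.5)/2 = 3.55 m; q_3 = 0.74 × 0.50 × 3.55 = 1.314 m³/s
w_4 = (20.4 − 12.5)/2 = 3.95 m; q_4 = 0.60 × 0.34 × 3.95 = 0.8058 m³/s
w_5 = (22.1 − 17.6)/2 = 2.25 m; q_5 = 0.65 × 0.36 × 2.25 = 0.5265 m³/s
w_6 = (22.1 − 20.4)/2 = 0.85 m; q_6 = 0.33 × 0.16 × 0.85 = 0.04488 m³/s
Q = Σ qᵢ = 5.307 m³/s
= 5.307 × 1000 = 5307 L/s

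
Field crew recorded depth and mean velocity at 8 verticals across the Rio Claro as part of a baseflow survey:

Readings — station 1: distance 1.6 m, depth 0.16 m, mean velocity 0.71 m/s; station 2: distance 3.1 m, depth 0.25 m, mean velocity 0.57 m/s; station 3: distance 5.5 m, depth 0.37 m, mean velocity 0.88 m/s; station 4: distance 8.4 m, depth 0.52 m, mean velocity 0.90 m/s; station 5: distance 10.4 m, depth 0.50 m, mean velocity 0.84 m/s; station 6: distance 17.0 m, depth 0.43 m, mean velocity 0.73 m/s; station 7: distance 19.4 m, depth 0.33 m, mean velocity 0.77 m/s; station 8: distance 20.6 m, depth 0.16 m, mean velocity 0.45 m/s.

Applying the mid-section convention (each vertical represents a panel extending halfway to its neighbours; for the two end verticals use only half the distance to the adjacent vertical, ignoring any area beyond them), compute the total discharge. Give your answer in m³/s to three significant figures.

w_1 = (3.1 − 1.6)/2 = 0.75 m; q_1 = 0.71 × 0.16 × 0.75 = 0.08520 m³/s
w_2 = (5.5 − 1.6)/2 = 1.95 m; q_2 = 0.57 × 0.25 × 1.95 = 0.2779 m³/s
w_3 = (8.4 − 3.1)/2 = 2.65 m; q_3 = 0.88 × 0.37 × 2.65 = 0.8628 m³/s
w_4 = (10.4 − 5.5)/2 = 2.45 m; q_4 = 0.90 × 0.52 × 2.45 = 1.147 m³/s
w_5 = (17.0 − 8.4)/2 = 4.3 m; q_5 = 0.84 × 0.50 × 4.3 = 1.806 m³/s
w_6 = (19.4 − 10.4)/2 = 4.5 m; q_6 = 0.73 × 0.43 × 4.5 = 1.413 m³/s
w_7 = (20.6 − 17.0)/2 = 1.8 m; q_7 = 0.77 × 0.33 × 1.8 = 0.4574 m³/s
w_8 = (20.6 − 19.4)/2 = 0.6 m; q_8 = 0.45 × 0.16 × 0.6 = 0.04320 m³/s
Q = Σ qᵢ = 6.092 m³/s

6.09 m³/s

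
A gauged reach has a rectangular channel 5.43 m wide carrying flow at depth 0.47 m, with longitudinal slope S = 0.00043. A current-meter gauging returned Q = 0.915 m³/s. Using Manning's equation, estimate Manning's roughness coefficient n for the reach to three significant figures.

0.0314

A = b·y = 5.43 × 0.47 = 2.552 m²
P = b + 2y = 5.43 + 2×0.47 = 6.370 m
R = A/P = 2.552/6.370 = 0.4006 m
n = (1/Q)·A·R^(2/3)·S^(1/2) = (1/0.915) × 2.552 × 0.5435 × 0.02074 = 0.03143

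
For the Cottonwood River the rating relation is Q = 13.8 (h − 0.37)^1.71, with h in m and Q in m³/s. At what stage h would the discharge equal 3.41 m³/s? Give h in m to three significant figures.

h − h₀ = (Q/C)^(1/b) = (3.41/13.8)^(1/1.71) = 0.4415 m
h = 0.37 + 0.4415 = 0.8115 m

0.812 m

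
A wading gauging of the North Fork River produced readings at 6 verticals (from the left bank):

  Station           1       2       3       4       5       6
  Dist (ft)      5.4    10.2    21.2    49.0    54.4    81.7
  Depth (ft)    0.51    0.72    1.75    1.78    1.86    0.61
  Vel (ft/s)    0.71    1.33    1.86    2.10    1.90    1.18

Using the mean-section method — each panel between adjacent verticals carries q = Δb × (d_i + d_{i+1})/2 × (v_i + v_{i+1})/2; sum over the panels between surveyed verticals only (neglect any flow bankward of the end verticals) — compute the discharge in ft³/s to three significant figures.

Panel 1-2: Δb = 4.8 ft, d̄ = (0.51+0.72)/2 = 0.615, v̄ = (0.71+1.33)/2 = 1.02 → q = 4.8×0.615×1.02 = 3.011 ft³/s
Panel 2-3: Δb = 11 ft, d̄ = (0.72+1.75)/2 = 1.235, v̄ = (1.33+1.86)/2 = 1.595 → q = 11×1.235×1.595 = 21.67 ft³/s
Panel 3-4: Δb = 27.8 ft, d̄ = (1.75+1.78)/2 = 1.765, v̄ = (1.86+2.10)/2 = 1.98 → q = 27.8×1.765×1.98 = 97.15 ft³/s
Panel 4-5: Δb = 5.4 ft, d̄ = (1.78+1.86)/2 = 1.82, v̄ = (2.10+1.90)/2 = 2 → q = 5.4×1.82×2 = 19.66 ft³/s
Panel 5-6: Δb = 27.3 ft, d̄ = (1.86+0.61)/2 = 1.235, v̄ = (1.90+1.18)/2 = 1.54 → q = 27.3×1.235×1.54 = 51.92 ft³/s
Q = Σ q = 193.4 ft³/s

193 ft³/s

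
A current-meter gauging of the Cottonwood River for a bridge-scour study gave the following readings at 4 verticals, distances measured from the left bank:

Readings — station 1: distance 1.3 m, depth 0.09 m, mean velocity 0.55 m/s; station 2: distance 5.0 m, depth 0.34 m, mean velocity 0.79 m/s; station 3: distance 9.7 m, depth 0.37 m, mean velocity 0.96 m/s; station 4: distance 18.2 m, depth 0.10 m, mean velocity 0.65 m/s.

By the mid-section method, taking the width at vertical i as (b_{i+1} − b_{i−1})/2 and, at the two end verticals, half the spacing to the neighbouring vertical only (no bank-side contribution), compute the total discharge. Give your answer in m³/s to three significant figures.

w_1 = (5.0 − 1.3)/2 = 1.85 m; q_1 = 0.55 × 0.09 × 1.85 = 0.09158 m³/s
w_2 = (9.7 − 1.3)/2 = 4.2 m; q_2 = 0.79 × 0.34 × 4.2 = 1.128 m³/s
w_3 = (18.2 − 5.0)/2 = 6.6 m; q_3 = 0.96 × 0.37 × 6.6 = 2.344 m³/s
w_4 = (18.2 − 9.7)/2 = 4.25 m; q_4 = 0.65 × 0.10 × 4.25 = 0.2763 m³/s
Q = Σ qᵢ = 3.840 m³/s

3.84 m³/s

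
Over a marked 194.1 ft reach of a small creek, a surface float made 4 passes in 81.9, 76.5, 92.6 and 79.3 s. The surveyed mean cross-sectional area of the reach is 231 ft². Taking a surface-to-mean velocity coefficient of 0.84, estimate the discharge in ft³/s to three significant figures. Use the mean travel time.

456 ft³/s

t̄ = (81.9 + 76.5 + 92.6 + 79.3) / 4 = 82.575 s
v_surface = L / t̄ = 194.1 / 82.575 = 2.351 ft/s
v_mean = 0.84 × 2.351 = 1.974 ft/s
Q = A × v_mean = 231 × 1.974 = 456.1 ft³/s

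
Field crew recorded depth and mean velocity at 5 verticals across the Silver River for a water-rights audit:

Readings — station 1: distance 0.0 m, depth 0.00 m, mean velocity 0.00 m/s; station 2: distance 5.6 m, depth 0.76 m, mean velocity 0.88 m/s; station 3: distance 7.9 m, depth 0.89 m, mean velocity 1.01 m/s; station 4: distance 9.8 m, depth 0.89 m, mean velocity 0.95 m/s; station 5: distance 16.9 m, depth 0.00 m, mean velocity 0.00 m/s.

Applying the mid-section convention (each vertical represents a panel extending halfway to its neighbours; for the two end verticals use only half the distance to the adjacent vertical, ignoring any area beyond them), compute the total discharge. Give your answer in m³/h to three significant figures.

30000 m³/h

w_2 = (7.9 − 0.0)/2 = 3.95 m; q_2 = 0.88 × 0.76 × 3.95 = 2.642 m³/s
w_3 = (9.8 − 5.6)/2 = 2.1 m; q_3 = 1.01 × 0.89 × 2.1 = 1.888 m³/s
w_4 = (16.9 − 7.9)/2 = 4.5 m; q_4 = 0.95 × 0.89 × 4.5 = 3.805 m³/s
Stations 1, 5 contribute zero (depth or velocity is 0).
Q = Σ qᵢ = 8.334 m³/s
= 8.334 × 3600 = 30000 m³/h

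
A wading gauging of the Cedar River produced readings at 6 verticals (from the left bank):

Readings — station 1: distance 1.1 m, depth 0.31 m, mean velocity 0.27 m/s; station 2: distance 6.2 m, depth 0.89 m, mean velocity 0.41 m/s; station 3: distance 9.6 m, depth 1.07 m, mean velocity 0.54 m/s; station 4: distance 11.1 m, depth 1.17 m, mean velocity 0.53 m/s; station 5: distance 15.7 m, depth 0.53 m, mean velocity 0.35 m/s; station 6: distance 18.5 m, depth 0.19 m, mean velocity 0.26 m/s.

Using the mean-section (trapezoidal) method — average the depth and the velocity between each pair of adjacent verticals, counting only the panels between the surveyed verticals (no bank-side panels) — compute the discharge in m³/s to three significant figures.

Panel 1-2: Δb = 5.1 m, d̄ = (0.31+0.89)/2 = 0.6, v̄ = (0.27+0.41)/2 = 0.34 → q = 5.1×0.6×0.34 = 1.040 m³/s
Panel 2-3: Δb = 3.4 m, d̄ = (0.89+1.07)/2 = 0.98, v̄ = (0.41+0.54)/2 = 0.475 → q = 3.4×0.98×0.475 = 1.583 m³/s
Panel 3-4: Δb = 1.5 m, d̄ = (1.07+1.17)/2 = 1.12, v̄ = (0.54+0.53)/2 = 0.535 → q = 1.5×1.12×0.535 = 0.8988 m³/s
Panel 4-5: Δb = 4.6 m, d̄ = (1.17+0.53)/2 = 0.85, v̄ = (0.53+0.35)/2 = 0.44 → q = 4.6×0.85×0.44 = 1.720 m³/s
Panel 5-6: Δb = 2.8 m, d̄ = (0.53+0.19)/2 = 0.36, v̄ = (0.35+0.26)/2 = 0.305 → q = 2.8×0.36×0.305 = 0.3074 m³/s
Q = Σ q = 5.550 m³/s

5.55 m³/s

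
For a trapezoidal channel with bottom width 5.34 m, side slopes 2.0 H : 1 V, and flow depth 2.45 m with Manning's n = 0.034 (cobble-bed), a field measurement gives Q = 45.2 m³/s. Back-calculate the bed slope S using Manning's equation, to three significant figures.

A = (b + z·y)·y = (5.34 + 2.0×2.45)×2.45 = 25.09 m²
P = b + 2y√(1+z²) = 5.34 + 2×2.45×√(1+2.0²) = 16.30 m
R = A/P = 25.09/16.30 = 1.539 m
S = (Q·n / (1·A·R^(2/3)))² = (45.2×0.034 / (1×25.09×1.333))² = 0.002111

0.00211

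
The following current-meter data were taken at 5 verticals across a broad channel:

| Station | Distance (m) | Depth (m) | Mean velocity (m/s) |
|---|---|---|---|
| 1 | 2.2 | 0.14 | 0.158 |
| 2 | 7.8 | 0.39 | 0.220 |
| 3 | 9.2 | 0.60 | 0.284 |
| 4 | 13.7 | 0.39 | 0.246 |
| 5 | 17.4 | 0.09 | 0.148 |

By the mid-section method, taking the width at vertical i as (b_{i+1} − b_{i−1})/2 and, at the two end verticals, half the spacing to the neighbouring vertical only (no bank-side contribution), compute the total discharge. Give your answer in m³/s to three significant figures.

1.28 m³/s

w_1 = (7.8 − 2.2)/2 = 2.8 m; q_1 = 0.158 × 0.14 × 2.8 = 0.06194 m³/s
w_2 = (9.2 − 2.2)/2 = 3.5 m; q_2 = 0.220 × 0.39 × 3.5 = 0.3003 m³/s
w_3 = (13.7 − 7.8)/2 = 2.95 m; q_3 = 0.284 × 0.60 × 2.95 = 0.5027 m³/s
w_4 = (17.4 − 9.2)/2 = 4.1 m; q_4 = 0.246 × 0.39 × 4.1 = 0.3934 m³/s
w_5 = (17.4 − 13.7)/2 = 1.85 m; q_5 = 0.148 × 0.09 × 1.85 = 0.02464 m³/s
Q = Σ qᵢ = 1.283 m³/s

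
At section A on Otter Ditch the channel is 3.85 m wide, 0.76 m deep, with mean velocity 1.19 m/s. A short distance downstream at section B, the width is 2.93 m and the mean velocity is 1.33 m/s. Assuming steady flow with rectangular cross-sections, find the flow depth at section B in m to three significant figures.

Q = A₁V₁ = (3.85×0.76) × 1.19 = 3.482 m³/s
d₂ = Q/(b₂ V₂) = 3.482/(2.93×1.33) = 0.8935 m

0.894 m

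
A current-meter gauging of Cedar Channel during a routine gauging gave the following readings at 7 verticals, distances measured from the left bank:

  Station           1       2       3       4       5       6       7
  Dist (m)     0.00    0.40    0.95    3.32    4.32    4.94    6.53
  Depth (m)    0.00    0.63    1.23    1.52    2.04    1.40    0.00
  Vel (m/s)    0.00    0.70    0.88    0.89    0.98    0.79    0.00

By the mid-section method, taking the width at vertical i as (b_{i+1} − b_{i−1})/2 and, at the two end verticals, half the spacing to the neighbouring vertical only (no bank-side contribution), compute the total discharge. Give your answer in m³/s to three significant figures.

6.91 m³/s

w_2 = (0.95 − 0.00)/2 = 0.475 m; q_2 = 0.70 × 0.63 × 0.475 = 0.2095 m³/s
w_3 = (3.32 − 0.40)/2 = 1.46 m; q_3 = 0.88 × 1.23 × 1.46 = 1.580 m³/s
w_4 = (4.32 − 0.95)/2 = 1.685 m; q_4 = 0.89 × 1.52 × 1.685 = 2.279 m³/s
w_5 = (4.94 − 3.32)/2 = 0.81 m; q_5 = 0.98 × 2.04 × 0.81 = 1.619 m³/s
w_6 = (6.53 − 4.32)/2 = 1.105 m; q_6 = 0.79 × 1.40 × 1.105 = 1.222 m³/s
Stations 1, 7 contribute zero (depth or velocity is 0).
Q = Σ qᵢ = 6.911 m³/s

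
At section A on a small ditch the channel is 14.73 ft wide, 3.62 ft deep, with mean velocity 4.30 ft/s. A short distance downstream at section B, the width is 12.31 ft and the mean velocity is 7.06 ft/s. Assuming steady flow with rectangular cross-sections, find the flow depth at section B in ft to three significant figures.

Q = A₁V₁ = (14.73×3.62) × 4.30 = 229.3 ft³/s
d₂ = Q/(b₂ V₂) = 229.3/(12.31×7.06) = 2.638 ft

2.64 ft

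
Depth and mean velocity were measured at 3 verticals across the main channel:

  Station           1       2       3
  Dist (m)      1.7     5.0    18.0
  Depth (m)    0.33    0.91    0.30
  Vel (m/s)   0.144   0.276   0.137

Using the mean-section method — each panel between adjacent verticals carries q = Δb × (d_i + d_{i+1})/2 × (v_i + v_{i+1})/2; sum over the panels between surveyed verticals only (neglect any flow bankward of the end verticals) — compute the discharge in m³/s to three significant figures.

2.05 m³/s

Panel 1-2: Δb = 3.3 m, d̄ = (0.33+0.91)/2 = 0.62, v̄ = (0.144+0.276)/2 = 0.21 → q = 3.3×0.62×0.21 = 0.4297 m³/s
Panel 2-3: Δb = 13 m, d̄ = (0.91+0.30)/2 = 0.605, v̄ = (0.276+0.137)/2 = 0.2065 → q = 13×0.605×0.2065 = 1.624 m³/s
Q = Σ q = 2.054 m³/s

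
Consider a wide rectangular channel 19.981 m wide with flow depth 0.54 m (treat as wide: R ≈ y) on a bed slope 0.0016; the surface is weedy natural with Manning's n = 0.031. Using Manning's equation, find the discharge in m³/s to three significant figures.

A = b·y = 19.981 × 0.54 = 10.79 m²
Wide channel: R ≈ y = 0.54 m
Q = (1/n)·A·R^(2/3)·S^(1/2) = (1/0.031) × 10.79 × 0.5400^(2/3) × 0.0016^(1/2) = 9.232 m³/s

9.23 m³/s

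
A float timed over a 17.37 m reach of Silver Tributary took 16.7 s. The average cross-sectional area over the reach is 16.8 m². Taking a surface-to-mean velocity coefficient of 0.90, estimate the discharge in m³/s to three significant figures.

15.7 m³/s

v_surface = L / t̄ = 17.37 / 16.7 = 1.040 m/s
v_mean = 0.90 × 1.040 = 0.9361 m/s
Q = A × v_mean = 16.8 × 0.9361 = 15.73 m³/s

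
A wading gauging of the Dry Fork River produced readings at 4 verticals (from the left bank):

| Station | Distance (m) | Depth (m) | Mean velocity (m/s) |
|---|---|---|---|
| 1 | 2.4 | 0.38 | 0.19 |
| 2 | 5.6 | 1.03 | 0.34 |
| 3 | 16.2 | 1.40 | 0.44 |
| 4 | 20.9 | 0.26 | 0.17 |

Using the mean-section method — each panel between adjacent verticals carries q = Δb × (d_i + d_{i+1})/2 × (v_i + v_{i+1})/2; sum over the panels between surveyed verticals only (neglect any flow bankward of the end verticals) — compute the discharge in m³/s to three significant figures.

6.81 m³/s

Panel 1-2: Δb = 3.2 m, d̄ = (0.38+1.03)/2 = 0.705, v̄ = (0.19+0.34)/2 = 0.265 → q = 3.2×0.705×0.265 = 0.5978 m³/s
Panel 2-3: Δb = 10.6 m, d̄ = (1.03+1.40)/2 = 1.215, v̄ = (0.34+0.44)/2 = 0.39 → q = 10.6×1.215×0.39 = 5.023 m³/s
Panel 3-4: Δb = 4.7 m, d̄ = (1.40+0.26)/2 = 0.83, v̄ = (0.44+0.17)/2 = 0.305 → q = 4.7×0.83×0.305 = 1.190 m³/s
Q = Σ q = 6.810 m³/s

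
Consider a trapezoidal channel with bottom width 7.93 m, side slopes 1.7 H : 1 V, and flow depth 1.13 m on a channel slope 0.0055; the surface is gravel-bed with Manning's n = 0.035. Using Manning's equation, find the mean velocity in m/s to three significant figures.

1.97 m/s

A = (b + z·y)·y = (7.93 + 1.7×1.13)×1.13 = 11.13 m²
P = b + 2y√(1+z²) = 7.93 + 2×1.13×√(1+1.7²) = 12.39 m
R = A/P = 11.13/12.39 = 0.8986 m
Q = (1/n)·A·R^(2/3)·S^(1/2) = (1/0.035) × 11.13 × 0.8986^(2/3) × 0.0055^(1/2) = 21.96 m³/s
V = Q/A = 21.96/11.13 = 1.973 m/s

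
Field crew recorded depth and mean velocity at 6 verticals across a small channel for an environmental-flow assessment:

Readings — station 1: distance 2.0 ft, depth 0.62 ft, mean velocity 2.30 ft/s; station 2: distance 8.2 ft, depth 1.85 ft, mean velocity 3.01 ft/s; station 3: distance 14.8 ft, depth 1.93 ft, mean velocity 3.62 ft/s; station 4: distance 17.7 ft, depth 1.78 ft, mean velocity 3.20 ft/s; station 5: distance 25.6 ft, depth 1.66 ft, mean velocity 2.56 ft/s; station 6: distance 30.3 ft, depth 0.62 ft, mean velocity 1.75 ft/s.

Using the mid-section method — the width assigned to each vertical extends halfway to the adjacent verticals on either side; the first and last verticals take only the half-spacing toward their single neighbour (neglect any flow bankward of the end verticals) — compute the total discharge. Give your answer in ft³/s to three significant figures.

w_1 = (8.2 − 2.0)/2 = 3.1 ft; q_1 = 2.30 × 0.62 × 3.1 = 4.421 ft³/s
w_2 = (14.8 − 2.0)/2 = 6.4 ft; q_2 = 3.01 × 1.85 × 6.4 = 35.64 ft³/s
w_3 = (17.7 − 8.2)/2 = 4.75 ft; q_3 = 3.62 × 1.93 × 4.75 = 33.19 ft³/s
w_4 = (25.6 − 14.8)/2 = 5.4 ft; q_4 = 3.20 × 1.78 × 5.4 = 30.76 ft³/s
w_5 = (30.3 − 17.7)/2 = 6.3 ft; q_5 = 2.56 × 1.66 × 6.3 = 26.77 ft³/s
w_6 = (30.3 − 25.6)/2 = 2.35 ft; q_6 = 1.75 × 0.62 × 2.35 = 2.550 ft³/s
Q = Σ qᵢ = 133.3 ft³/s

133 ft³/s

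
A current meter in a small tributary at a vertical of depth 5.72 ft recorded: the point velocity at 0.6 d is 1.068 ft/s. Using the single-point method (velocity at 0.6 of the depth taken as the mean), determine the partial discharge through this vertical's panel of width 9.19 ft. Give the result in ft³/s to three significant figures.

56.1 ft³/s

v̄ = v₀.₆ = 1.068 ft/s
q = v̄ × d × w = 1.068 × 5.72 × 9.19 = 56.14 ft³/s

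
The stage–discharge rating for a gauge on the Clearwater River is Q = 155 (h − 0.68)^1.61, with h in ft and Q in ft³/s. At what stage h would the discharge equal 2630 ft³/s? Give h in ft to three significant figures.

6.48 ft

h − h₀ = (Q/C)^(1/b) = (2630/155)^(1/1.61) = 5.804 ft
h = 0.68 + 5.804 = 6.484 ft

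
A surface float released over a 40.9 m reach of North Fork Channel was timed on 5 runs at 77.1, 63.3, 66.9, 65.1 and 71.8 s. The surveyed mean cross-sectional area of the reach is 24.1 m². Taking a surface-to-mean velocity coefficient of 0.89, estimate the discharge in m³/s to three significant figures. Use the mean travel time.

12.7 m³/s

t̄ = (77.1 + 63.3 + 66.9 + 65.1 + 71.8) / 5 = 68.84 s
v_surface = L / t̄ = 40.9 / 68.84 = 0.5941 m/s
v_mean = 0.89 × 0.5941 = 0.5288 m/s
Q = A × v_mean = 24.1 × 0.5288 = 12.74 m³/s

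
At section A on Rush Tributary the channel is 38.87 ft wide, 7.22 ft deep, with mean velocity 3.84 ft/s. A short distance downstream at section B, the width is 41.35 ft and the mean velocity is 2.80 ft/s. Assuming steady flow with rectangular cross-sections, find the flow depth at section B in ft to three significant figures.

Q = A₁V₁ = (38.87×7.22) × 3.84 = 1078 ft³/s
d₂ = Q/(b₂ V₂) = 1078/(41.35×2.80) = 9.308 ft

9.31 ft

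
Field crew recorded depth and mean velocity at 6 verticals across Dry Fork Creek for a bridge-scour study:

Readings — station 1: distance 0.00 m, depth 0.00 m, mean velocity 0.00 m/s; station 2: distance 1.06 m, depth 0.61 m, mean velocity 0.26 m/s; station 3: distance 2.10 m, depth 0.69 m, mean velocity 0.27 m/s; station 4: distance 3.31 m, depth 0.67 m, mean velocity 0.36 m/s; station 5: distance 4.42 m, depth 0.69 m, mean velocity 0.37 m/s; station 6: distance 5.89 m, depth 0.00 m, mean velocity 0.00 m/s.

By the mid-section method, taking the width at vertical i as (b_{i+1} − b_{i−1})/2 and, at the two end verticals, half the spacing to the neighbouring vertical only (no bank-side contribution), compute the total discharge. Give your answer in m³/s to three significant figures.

0.985 m³/s

w_2 = (2.10 − 0.00)/2 = 1.05 m; q_2 = 0.26 × 0.61 × 1.05 = 0.1665 m³/s
w_3 = (3.31 − 1.06)/2 = 1.125 m; q_3 = 0.27 × 0.69 × 1.125 = 0.2096 m³/s
w_4 = (4.42 − 2.10)/2 = 1.16 m; q_4 = 0.36 × 0.67 × 1.16 = 0.2798 m³/s
w_5 = (5.89 − 3.31)/2 = 1.29 m; q_5 = 0.37 × 0.69 × 1.29 = 0.3293 m³/s
Stations 1, 6 contribute zero (depth or velocity is 0).
Q = Σ qᵢ = 0.9852 m³/s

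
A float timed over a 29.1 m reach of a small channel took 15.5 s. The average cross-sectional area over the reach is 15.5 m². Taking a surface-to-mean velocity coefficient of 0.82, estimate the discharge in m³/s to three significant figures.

v_surface = L / t̄ = 29.1 / 15.5 = 1.877 m/s
v_mean = 0.82 × 1.877 = 1.539 m/s
Q = A × v_mean = 15.5 × 1.539 = 23.86 m³/s

23.9 m³/s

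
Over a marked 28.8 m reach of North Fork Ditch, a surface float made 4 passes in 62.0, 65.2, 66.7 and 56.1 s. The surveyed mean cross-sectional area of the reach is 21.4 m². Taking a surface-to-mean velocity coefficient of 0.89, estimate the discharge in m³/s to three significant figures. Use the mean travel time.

t̄ = (62.0 + 65.2 + 66.7 + 56.1) / 4 = 62.5 s
v_surface = L / t̄ = 28.8 / 62.5 = 0.4608 m/s
v_mean = 0.89 × 0.4608 = 0.4101 m/s
Q = A × v_mean = 21.4 × 0.4101 = 8.776 m³/s

8.78 m³/s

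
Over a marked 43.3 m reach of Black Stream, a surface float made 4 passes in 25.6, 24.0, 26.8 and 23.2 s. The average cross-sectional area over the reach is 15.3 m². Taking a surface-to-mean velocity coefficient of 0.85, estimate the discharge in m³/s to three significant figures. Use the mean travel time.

22.6 m³/s

t̄ = (25.6 + 24.0 + 26.8 + 23.2) / 4 = 24.9 s
v_surface = L / t̄ = 43.3 / 24.9 = 1.739 m/s
v_mean = 0.85 × 1.739 = 1.478 m/s
Q = A × v_mean = 15.3 × 1.478 = 22.62 m³/s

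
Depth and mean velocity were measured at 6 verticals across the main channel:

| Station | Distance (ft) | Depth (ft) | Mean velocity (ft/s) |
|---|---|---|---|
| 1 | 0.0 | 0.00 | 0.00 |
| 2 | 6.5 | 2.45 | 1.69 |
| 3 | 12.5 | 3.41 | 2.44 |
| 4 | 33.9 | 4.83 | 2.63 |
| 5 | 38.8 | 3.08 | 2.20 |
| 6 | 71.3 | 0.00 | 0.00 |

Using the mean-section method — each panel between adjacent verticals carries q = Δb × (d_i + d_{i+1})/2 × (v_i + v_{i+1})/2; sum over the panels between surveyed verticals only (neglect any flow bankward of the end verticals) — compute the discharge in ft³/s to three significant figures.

368 ft³/s

Panel 1-2: Δb = 6.5 ft, d̄ = (0.00+2.45)/2 = 1.225, v̄ = (0.00+1.69)/2 = 0.845 → q = 6.5×1.225×0.845 = 6.728 ft³/s
Panel 2-3: Δb = 6 ft, d̄ = (2.45+3.41)/2 = 2.93, v̄ = (1.69+2.44)/2 = 2.065 → q = 6×2.93×2.065 = 36.30 ft³/s
Panel 3-4: Δb = 21.4 ft, d̄ = (3.41+4.83)/2 = 4.12, v̄ = (2.44+2.63)/2 = 2.535 → q = 21.4×4.12×2.535 = 223.5 ft³/s
Panel 4-5: Δb = 4.9 ft, d̄ = (4.83+3.08)/2 = 3.955, v̄ = (2.63+2.20)/2 = 2.415 → q = 4.9×3.955×2.415 = 46.80 ft³/s
Panel 5-6: Δb = 32.5 ft, d̄ = (3.08+0.00)/2 = 1.54, v̄ = (2.20+0.00)/2 = 1.1 → q = 32.5×1.54×1.1 = 55.06 ft³/s
Q = Σ q = 368.4 ft³/s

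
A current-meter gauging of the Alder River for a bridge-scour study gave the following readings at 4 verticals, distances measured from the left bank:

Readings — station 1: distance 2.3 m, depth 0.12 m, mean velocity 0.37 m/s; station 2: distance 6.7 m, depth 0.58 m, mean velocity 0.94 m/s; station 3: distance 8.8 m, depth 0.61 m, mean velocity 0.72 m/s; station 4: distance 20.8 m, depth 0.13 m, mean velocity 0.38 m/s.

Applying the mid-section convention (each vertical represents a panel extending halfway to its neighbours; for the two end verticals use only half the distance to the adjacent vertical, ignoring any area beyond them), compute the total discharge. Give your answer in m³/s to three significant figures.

w_1 = (6.7 − 2.3)/2 = 2.2 m; q_1 = 0.37 × 0.12 × 2.2 = 0.09768 m³/s
w_2 = (8.8 − 2.3)/2 = 3.25 m; q_2 = 0.94 × 0.58 × 3.25 = 1.772 m³/s
w_3 = (20.8 − 6.7)/2 = 7.05 m; q_3 = 0.72 × 0.61 × 7.05 = 3.096 m³/s
w_4 = (20.8 − 8.8)/2 = 6 m; q_4 = 0.38 × 0.13 × 6 = 0.2964 m³/s
Q = Σ qᵢ = 5.262 m³/s

5.26 m³/s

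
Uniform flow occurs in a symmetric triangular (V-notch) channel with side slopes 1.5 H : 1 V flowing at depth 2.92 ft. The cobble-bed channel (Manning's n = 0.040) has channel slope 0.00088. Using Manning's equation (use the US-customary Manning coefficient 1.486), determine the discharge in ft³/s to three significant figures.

16.0 ft³/s

A = z·y² = 1.5×2.92² = 12.79 ft²
P = 2y√(1+z²) = 2×2.92×√(1+1.5²) = 10.53 ft
R = A/P = 12.79/10.53 = 1.215 ft
Q = (1.486/n)·A·R^(2/3)·S^(1/2) = (1.486/0.040) × 12.79 × 1.215^(2/3) × 0.00088^(1/2) = 16.05 ft³/s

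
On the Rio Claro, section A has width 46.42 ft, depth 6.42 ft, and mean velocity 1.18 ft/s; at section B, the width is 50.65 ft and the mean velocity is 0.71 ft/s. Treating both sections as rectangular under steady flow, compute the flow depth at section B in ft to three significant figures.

9.78 ft

Q = A₁V₁ = (46.42×6.42) × 1.18 = 351.7 ft³/s
d₂ = Q/(b₂ V₂) = 351.7/(50.65×0.71) = 9.779 ft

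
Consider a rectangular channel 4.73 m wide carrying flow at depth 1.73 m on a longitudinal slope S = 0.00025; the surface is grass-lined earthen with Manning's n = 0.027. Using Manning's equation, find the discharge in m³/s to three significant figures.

A = b·y = 4.73 × 1.73 = 8.183 m²
P = b + 2y = 4.73 + 2×1.73 = 8.190 m
R = A/P = 8.183/8.190 = 0.9991 m
Q = (1/n)·A·R^(2/3)·S^(1/2) = (1/0.027) × 8.183 × 0.9991^(2/3) × 0.00025^(1/2) = 4.789 m³/s

4.79 m³/s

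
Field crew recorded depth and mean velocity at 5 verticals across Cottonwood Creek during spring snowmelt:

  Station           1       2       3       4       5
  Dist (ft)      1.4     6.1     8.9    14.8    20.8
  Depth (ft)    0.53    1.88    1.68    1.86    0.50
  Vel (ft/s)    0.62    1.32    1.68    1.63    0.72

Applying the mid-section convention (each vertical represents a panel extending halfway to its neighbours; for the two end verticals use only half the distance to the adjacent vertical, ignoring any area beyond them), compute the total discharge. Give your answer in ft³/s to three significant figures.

41.5 ft³/s

w_1 = (6.1 − 1.4)/2 = 2.35 ft; q_1 = 0.62 × 0.53 × 2.35 = 0.7722 ft³/s
w_2 = (8.9 − 1.4)/2 = 3.75 ft; q_2 = 1.32 × 1.88 × 3.75 = 9.306 ft³/s
w_3 = (14.8 − 6.1)/2 = 4.35 ft; q_3 = 1.68 × 1.68 × 4.35 = 12.28 ft³/s
w_4 = (20.8 − 8.9)/2 = 5.95 ft; q_4 = 1.63 × 1.86 × 5.95 = 18.04 ft³/s
w_5 = (20.8 − 14.8)/2 = 3 ft; q_5 = 0.72 × 0.50 × 3 = 1.080 ft³/s
Q = Σ qᵢ = 41.47 ft³/s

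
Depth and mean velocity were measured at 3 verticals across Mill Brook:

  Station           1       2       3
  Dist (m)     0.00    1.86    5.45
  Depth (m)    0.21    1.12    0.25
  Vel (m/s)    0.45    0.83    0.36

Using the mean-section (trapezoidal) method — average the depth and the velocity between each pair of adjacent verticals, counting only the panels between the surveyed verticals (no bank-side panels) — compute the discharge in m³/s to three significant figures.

Panel 1-2: Δb = 1.86 m, d̄ = (0.21+1.12)/2 = 0.665, v̄ = (0.45+0.83)/2 = 0.64 → q = 1.86×0.665×0.64 = 0.7916 m³/s
Panel 2-3: Δb = 3.59 m, d̄ = (1.12+0.25)/2 = 0.685, v̄ = (0.83+0.36)/2 = 0.595 → q = 3.59×0.685×0.595 = 1.463 m³/s
Q = Σ q = 2.255 m³/s

2.25 m³/s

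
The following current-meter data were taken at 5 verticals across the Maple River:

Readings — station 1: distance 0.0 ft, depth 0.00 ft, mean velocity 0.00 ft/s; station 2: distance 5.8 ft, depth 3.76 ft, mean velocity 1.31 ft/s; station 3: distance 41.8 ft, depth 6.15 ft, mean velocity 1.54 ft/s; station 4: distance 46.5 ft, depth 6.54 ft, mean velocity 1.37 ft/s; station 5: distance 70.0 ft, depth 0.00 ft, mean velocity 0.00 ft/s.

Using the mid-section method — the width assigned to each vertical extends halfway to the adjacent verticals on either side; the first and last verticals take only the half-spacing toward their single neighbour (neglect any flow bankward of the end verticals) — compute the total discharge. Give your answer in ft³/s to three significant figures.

w_2 = (41.8 − 0.0)/2 = 20.9 ft; q_2 = 1.31 × 3.76 × 20.9 = 102.9 ft³/s
w_3 = (46.5 − 5.8)/2 = 20.35 ft; q_3 = 1.54 × 6.15 × 20.35 = 192.7 ft³/s
w_4 = (70.0 − 41.8)/2 = 14.1 ft; q_4 = 1.37 × 6.54 × 14.1 = 126.3 ft³/s
Stations 1, 5 contribute zero (depth or velocity is 0).
Q = Σ qᵢ = 422.0 ft³/s

422 ft³/s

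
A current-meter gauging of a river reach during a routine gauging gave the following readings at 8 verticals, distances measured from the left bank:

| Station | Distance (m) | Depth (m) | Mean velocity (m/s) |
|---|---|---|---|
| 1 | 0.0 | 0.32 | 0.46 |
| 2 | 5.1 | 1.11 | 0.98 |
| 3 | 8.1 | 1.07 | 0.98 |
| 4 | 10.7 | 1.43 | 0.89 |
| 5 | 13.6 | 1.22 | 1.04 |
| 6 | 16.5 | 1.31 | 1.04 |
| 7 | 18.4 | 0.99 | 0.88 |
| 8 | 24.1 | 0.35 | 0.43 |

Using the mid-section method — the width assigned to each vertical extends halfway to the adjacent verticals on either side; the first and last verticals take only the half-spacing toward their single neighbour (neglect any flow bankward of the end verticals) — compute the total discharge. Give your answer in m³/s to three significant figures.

21.9 m³/s

w_1 = (5.1 − 0.0)/2 = 2.55 m; q_1 = 0.46 × 0.32 × 2.55 = 0.3754 m³/s
w_2 = (8.1 − 0.0)/2 = 4.05 m; q_2 = 0.98 × 1.11 × 4.05 = 4.406 m³/s
w_3 = (10.7 − 5.1)/2 = 2.8 m; q_3 = 0.98 × 1.07 × 2.8 = 2.936 m³/s
w_4 = (13.6 − 8.1)/2 = 2.75 m; q_4 = 0.89 × 1.43 × 2.75 = 3.500 m³/s
w_5 = (16.5 − 10.7)/2 = 2.9 m; q_5 = 1.04 × 1.22 × 2.9 = 3.680 m³/s
w_6 = (18.4 − 13.6)/2 = 2.4 m; q_6 = 1.04 × 1.31 × 2.4 = 3.270 m³/s
w_7 = (24.1 − 16.5)/2 = 3.8 m; q_7 = 0.88 × 0.99 × 3.8 = 3.311 m³/s
w_8 = (24.1 − 18.4)/2 = 2.85 m; q_8 = 0.43 × 0.35 × 2.85 = 0.4289 m³/s
Q = Σ qᵢ = 21.91 m³/s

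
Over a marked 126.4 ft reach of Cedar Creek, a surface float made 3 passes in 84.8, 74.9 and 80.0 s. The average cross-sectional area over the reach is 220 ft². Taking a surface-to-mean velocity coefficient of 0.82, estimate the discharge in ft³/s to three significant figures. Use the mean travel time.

285 ft³/s

t̄ = (84.8 + 74.9 + 80.0) / 3 = 79.9 s
v_surface = L / t̄ = 126.4 / 79.9 = 1.582 ft/s
v_mean = 0.82 × 1.582 = 1.297 ft/s
Q = A × v_mean = 220 × 1.297 = 285.4 ft³/s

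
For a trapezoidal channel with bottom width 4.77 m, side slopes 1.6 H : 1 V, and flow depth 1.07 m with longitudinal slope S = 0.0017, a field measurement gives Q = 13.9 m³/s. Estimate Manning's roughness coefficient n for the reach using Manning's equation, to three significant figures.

A = (b + z·y)·y = (4.77 + 1.6×1.07)×1.07 = 6.936 m²
P = b + 2y√(1+z²) = 4.77 + 2×1.07×√(1+1.6²) = 8.808 m
R = A/P = 6.936/8.808 = 0.7875 m
n = (1/Q)·A·R^(2/3)·S^(1/2) = (1/13.9) × 6.936 × 0.8527 × 0.04123 = 0.01754

0.0175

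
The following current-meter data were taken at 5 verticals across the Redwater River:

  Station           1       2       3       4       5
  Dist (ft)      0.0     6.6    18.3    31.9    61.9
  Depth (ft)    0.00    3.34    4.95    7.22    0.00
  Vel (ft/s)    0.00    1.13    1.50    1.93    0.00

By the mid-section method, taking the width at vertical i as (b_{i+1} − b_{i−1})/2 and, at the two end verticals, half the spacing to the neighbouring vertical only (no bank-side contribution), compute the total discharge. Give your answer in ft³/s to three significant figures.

w_2 = (18.3 − 0.0)/2 = 9.15 ft; q_2 = 1.13 × 3.34 × 9.15 = 34.53 ft³/s
w_3 = (31.9 − 6.6)/2 = 12.65 ft; q_3 = 1.50 × 4.95 × 12.65 = 93.93 ft³/s
w_4 = (61.9 − 18.3)/2 = 21.8 ft; q_4 = 1.93 × 7.22 × 21.8 = 303.8 ft³/s
Stations 1, 5 contribute zero (depth or velocity is 0).
Q = Σ qᵢ = 432.2 ft³/s

432 ft³/s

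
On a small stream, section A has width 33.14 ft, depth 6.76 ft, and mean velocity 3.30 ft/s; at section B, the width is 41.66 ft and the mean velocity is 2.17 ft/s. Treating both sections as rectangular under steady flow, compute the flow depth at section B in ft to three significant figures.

8.18 ft

Q = A₁V₁ = (33.14×6.76) × 3.30 = 739.3 ft³/s
d₂ = Q/(b₂ V₂) = 739.3/(41.66×2.17) = 8.178 ft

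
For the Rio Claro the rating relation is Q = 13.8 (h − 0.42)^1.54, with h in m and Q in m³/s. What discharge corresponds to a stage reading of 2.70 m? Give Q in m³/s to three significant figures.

Q = 13.8 × (2.70 − 0.42)^1.54 = 13.8 × 2.28^1.54 = 49.10 m³/s

49.1 m³/s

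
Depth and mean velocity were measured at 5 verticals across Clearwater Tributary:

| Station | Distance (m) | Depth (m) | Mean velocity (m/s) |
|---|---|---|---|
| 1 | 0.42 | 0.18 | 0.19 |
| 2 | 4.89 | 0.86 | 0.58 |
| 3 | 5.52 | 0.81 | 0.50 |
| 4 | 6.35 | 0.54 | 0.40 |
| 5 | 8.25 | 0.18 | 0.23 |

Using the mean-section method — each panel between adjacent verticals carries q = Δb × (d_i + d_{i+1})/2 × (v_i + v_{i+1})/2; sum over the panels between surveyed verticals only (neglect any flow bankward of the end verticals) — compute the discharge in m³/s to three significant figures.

Panel 1-2: Δb = 4.47 m, d̄ = (0.18+0.86)/2 = 0.52, v̄ = (0.19+0.58)/2 = 0.385 → q = 4.47×0.52×0.385 = 0.8949 m³/s
Panel 2-3: Δb = 0.63 m, d̄ = (0.86+0.81)/2 = 0.835, v̄ = (0.58+0.50)/2 = 0.54 → q = 0.63×0.835×0.54 = 0.2841 m³/s
Panel 3-4: Δb = 0.83 m, d̄ = (0.81+0.54)/2 = 0.675, v̄ = (0.50+0.40)/2 = 0.45 → q = 0.83×0.675×0.45 = 0.2521 m³/s
Panel 4-5: Δb = 1.9 m, d̄ = (0.54+0.18)/2 = 0.36, v̄ = (0.40+0.23)/2 = 0.315 → q = 1.9×0.36×0.315 = 0.2155 m³/s
Q = Σ q = 1.647 m³/s

1.65 m³/s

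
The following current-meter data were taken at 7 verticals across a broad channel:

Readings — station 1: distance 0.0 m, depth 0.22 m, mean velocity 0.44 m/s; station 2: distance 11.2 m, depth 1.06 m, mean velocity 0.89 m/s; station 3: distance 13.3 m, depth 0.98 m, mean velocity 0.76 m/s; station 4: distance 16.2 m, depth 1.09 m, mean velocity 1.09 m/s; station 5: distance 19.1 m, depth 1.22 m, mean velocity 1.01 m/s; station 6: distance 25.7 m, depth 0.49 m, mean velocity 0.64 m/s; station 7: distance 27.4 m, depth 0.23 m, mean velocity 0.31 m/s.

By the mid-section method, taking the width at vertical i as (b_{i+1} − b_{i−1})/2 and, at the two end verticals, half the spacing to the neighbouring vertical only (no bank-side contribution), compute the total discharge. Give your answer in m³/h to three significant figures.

w_1 = (11.2 − 0.0)/2 = 5.6 m; q_1 = 0.44 × 0.22 × 5.6 = 0.5421 m³/s
w_2 = (13.3 − 0.0)/2 = 6.65 m; q_2 = 0.89 × 1.06 × 6.65 = 6.274 m³/s
w_3 = (16.2 − 11.2)/2 = 2.5 m; q_3 = 0.76 × 0.98 × 2.5 = 1.862 m³/s
w_4 = (19.1 − 13.3)/2 = 2.9 m; q_4 = 1.09 × 1.09 × 2.9 = 3.445 m³/s
w_5 = (25.7 − 16.2)/2 = 4.75 m; q_5 = 1.01 × 1.22 × 4.75 = 5.853 m³/s
w_6 = (27.4 − 19.1)/2 = 4.15 m; q_6 = 0.64 × 0.49 × 4.15 = 1.301 m³/s
w_7 = (27.4 − 25.7)/2 = 0.85 m; q_7 = 0.31 × 0.23 × 0.85 = 0.06061 m³/s
Q = Σ qᵢ = 19.34 m³/s
= 19.34 × 3600 = 69620 m³/h

69600 m³/h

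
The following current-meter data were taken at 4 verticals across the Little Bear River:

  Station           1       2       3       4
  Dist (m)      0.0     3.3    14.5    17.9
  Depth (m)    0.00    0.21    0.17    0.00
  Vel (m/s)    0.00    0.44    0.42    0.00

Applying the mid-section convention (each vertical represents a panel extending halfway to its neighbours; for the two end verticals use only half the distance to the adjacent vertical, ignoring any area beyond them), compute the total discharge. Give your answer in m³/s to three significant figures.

1.19 m³/s

w_2 = (14.5 − 0.0)/2 = 7.25 m; q_2 = 0.44 × 0.21 × 7.25 = 0.6699 m³/s
w_3 = (17.9 − 3.3)/2 = 7.3 m; q_3 = 0.42 × 0.17 × 7.3 = 0.5212 m³/s
Stations 1, 4 contribute zero (depth or velocity is 0).
Q = Σ qᵢ = 1.191 m³/s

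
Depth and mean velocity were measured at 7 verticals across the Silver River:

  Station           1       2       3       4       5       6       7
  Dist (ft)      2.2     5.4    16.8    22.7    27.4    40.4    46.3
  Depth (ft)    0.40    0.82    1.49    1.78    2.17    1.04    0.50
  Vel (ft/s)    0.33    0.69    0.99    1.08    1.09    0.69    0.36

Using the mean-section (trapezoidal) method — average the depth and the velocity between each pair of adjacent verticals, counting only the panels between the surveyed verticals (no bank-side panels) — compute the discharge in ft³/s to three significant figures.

53.1 ft³/s

Panel 1-2: Δb = 3.2 ft, d̄ = (0.40+0.82)/2 = 0.61, v̄ = (0.33+0.69)/2 = 0.51 → q = 3.2×0.61×0.51 = 0.9955 ft³/s
Panel 2-3: Δb = 11.4 ft, d̄ = (0.82+1.49)/2 = 1.155, v̄ = (0.69+0.99)/2 = 0.84 → q = 11.4×1.155×0.84 = 11.06 ft³/s
Panel 3-4: Δb = 5.9 ft, d̄ = (1.49+1.78)/2 = 1.635, v̄ = (0.99+1.08)/2 = 1.035 → q = 5.9×1.635×1.035 = 9.984 ft³/s
Panel 4-5: Δb = 4.7 ft, d̄ = (1.78+2.17)/2 = 1.975, v̄ = (1.08+1.09)/2 = 1.085 → q = 4.7×1.975×1.085 = 10.07 ft³/s
Panel 5-6: Δb = 13 ft, d̄ = (2.17+1.04)/2 = 1.605, v̄ = (1.09+0.69)/2 = 0.89 → q = 13×1.605×0.89 = 18.57 ft³/s
Panel 6-7: Δb = 5.9 ft, d̄ = (1.04+0.50)/2 = 0.77, v̄ = (0.69+0.36)/2 = 0.525 → q = 5.9×0.77×0.525 = 2.385 ft³/s
Q = Σ q = 53.07 ft³/s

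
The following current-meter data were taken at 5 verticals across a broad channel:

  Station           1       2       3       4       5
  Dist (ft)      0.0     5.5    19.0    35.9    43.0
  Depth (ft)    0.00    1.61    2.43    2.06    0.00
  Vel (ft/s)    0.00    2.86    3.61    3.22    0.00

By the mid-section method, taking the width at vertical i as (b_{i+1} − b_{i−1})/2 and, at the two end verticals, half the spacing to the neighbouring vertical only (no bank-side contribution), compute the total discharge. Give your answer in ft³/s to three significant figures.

257 ft³/s

w_2 = (19.0 − 0.0)/2 = 9.5 ft; q_2 = 2.86 × 1.61 × 9.5 = 43.74 ft³/s
w_3 = (35.9 − 5.5)/2 = 15.2 ft; q_3 = 3.61 × 2.43 × 15.2 = 133.3 ft³/s
w_4 = (43.0 − 19.0)/2 = 12 ft; q_4 = 3.22 × 2.06 × 12 = 79.60 ft³/s
Stations 1, 5 contribute zero (depth or velocity is 0).
Q = Σ qᵢ = 256.7 ft³/s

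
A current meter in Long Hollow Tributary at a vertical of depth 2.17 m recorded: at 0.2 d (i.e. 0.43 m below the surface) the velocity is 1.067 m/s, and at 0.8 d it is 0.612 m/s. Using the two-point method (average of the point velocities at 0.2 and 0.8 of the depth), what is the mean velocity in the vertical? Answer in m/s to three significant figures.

0.840 m/s

v̄ = (1.067 + 0.612) / 2 = 0.8395 m/s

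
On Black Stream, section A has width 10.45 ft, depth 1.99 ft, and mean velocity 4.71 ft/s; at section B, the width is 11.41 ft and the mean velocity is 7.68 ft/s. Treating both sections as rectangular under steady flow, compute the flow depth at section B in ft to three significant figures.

Q = A₁V₁ = (10.45×1.99) × 4.71 = 97.95 ft³/s
d₂ = Q/(b₂ V₂) = 97.95/(11.41×7.68) = 1.118 ft

1.12 ft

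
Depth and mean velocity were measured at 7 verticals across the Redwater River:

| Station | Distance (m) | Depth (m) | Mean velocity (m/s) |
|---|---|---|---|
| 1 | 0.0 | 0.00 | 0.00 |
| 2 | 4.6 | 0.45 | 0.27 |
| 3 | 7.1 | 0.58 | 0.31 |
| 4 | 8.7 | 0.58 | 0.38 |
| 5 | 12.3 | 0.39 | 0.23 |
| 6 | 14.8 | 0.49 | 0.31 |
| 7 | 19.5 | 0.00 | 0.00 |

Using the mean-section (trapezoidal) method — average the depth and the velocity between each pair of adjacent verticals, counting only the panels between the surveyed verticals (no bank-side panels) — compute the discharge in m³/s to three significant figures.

Panel 1-2: Δb = 4.6 m, d̄ = (0.00+0.45)/2 = 0.225, v̄ = (0.00+0.27)/2 = 0.135 → q = 4.6×0.225×0.135 = 0.1397 m³/s
Panel 2-3: Δb = 2.5 m, d̄ = (0.45+0.58)/2 = 0.515, v̄ = (0.27+0.31)/2 = 0.29 → q = 2.5×0.515×0.29 = 0.3734 m³/s
Panel 3-4: Δb = 1.6 m, d̄ = (0.58+0.58)/2 = 0.58, v̄ = (0.31+0.38)/2 = 0.345 → q = 1.6×0.58×0.345 = 0.3202 m³/s
Panel 4-5: Δb = 3.6 m, d̄ = (0.58+0.39)/2 = 0.485, v̄ = (0.38+0.23)/2 = 0.305 → q = 3.6×0.485×0.305 = 0.5325 m³/s
Panel 5-6: Δb = 2.5 m, d̄ = (0.39+0.49)/2 = 0.44, v̄ = (0.23+0.31)/2 = 0.27 → q = 2.5×0.44×0.27 = 0.2970 m³/s
Panel 6-7: Δb = 4.7 m, d̄ = (0.49+0.00)/2 = 0.245, v̄ = (0.31+0.00)/2 = 0.155 → q = 4.7×0.245×0.155 = 0.1785 m³/s
Q = Σ q = 1.841 m³/s

1.84 m³/s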